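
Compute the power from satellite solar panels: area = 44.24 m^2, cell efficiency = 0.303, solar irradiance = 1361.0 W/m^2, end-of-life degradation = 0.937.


P = area * eta * S * degradation
P = 44.24 * 0.303 * 1361.0 * 0.937
P = 17094.4630 W

17094.4630 W


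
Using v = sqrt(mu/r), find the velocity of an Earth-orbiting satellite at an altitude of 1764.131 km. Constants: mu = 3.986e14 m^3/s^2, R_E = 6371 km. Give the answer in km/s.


r = R_E + alt = 6371.0 + 1764.131 = 8135.1310 km = 8.135131e+06 m
v = sqrt(mu/r) = sqrt(3.986e14 / 8.135131e+06) = 6999.8119 m/s = 6.9998 km/s

6.9998 km/s


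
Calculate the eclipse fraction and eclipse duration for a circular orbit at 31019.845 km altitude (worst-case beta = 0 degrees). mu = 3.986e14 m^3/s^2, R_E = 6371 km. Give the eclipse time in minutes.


r = 37390.8450 km
T = 1199.2449 min
Eclipse fraction = arcsin(R_E/r)/pi = arcsin(6371.0000/37390.8450)/pi
= arcsin(0.1703893)/pi = 0.05450253
Eclipse duration = 0.05450253 * 1199.2449 = 65.3619 min

65.3619 minutes


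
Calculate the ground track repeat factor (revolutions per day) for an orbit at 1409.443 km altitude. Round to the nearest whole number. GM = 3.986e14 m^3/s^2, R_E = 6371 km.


r = 7.780443e+06 m
T = 2*pi*sqrt(r^3/mu) = 6829.9529 s = 113.8325 min
revs/day = 1440 / 113.8325 = 12.6502
Rounded: 13 revolutions per day

13 revolutions per day


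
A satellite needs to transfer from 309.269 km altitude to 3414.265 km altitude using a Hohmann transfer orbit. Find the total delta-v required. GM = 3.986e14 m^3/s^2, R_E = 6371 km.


r1 = 6680.2690 km = 6.680269e+06 m
r2 = 9785.2650 km = 9.785265e+06 m
dv1 = sqrt(mu/r1)*(sqrt(2*r2/(r1+r2)) - 1) = 696.8917 m/s
dv2 = sqrt(mu/r2)*(1 - sqrt(2*r1/(r1+r2))) = 633.1888 m/s
total dv = |dv1| + |dv2| = 696.8917 + 633.1888 = 1330.0805 m/s = 1.3301 km/s

1.3301 km/s


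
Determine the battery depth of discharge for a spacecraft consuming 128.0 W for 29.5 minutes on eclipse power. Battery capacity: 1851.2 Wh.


E_used = P * t / 60 = 128.0 * 29.5 / 60 = 62.9333 Wh
DOD = E_used / E_total * 100 = 62.9333 / 1851.2 * 100
DOD = 3.3996 %

3.3996 %


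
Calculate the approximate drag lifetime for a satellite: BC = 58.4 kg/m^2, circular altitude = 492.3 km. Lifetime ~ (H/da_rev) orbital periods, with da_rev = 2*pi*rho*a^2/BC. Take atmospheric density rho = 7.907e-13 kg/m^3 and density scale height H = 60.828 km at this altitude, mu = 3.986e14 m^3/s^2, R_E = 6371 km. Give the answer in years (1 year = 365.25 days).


a = R_E + alt = 6863.3000 km = 6.8633e+06 m
da_rev = 2*pi*rho*a^2/BC = 2*pi*7.907e-13*(6.8633e+06)^2/58.4 = 4.007234 m per revolution
N = H/da_rev = 60828.0000 m / 4.007234 m = 15179.5470 revolutions
P = 2*pi*sqrt(a^3/mu) = 5658.6221 s
lifetime = N*P = 15179.5470 * 5658.6221 = 8.5895321e+07 s = 994.1588 days
years = 994.1588 / 365.25 = 2.7219 years

2.7219 years


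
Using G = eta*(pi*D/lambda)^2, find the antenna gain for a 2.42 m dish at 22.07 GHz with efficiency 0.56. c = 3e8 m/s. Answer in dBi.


lambda = c/f = 3e8 / 2.207e+10 = 0.01359311 m
G = eta*(pi*D/lambda)^2 = 0.56*(pi*2.42/0.01359311)^2
G = 175178.4427 (linear)
G = 10*log10(175178.4427) = 52.4348 dBi

52.4348 dBi


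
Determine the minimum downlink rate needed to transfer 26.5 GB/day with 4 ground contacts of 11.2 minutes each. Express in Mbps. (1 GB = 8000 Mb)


total contact time = 4 * 11.2 * 60 = 2688.0000 s
data = 26.5 GB = 212000.0000 Mb
rate = 212000.0000 / 2688.0000 = 78.8690 Mbps

78.8690 Mbps


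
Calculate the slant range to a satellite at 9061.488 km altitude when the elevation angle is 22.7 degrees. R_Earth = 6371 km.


h = 9061.488 km, el = 22.7 deg
d = -R_E*sin(el) + sqrt((R_E*sin(el))^2 + 2*R_E*h + h^2)
d = -6371.0000*sin(0.3961897) + sqrt((6371.0000*0.385906)^2 + 2*6371.0000*9061.488 + 9061.488^2)
d = 11810.8283 km

11810.8283 km


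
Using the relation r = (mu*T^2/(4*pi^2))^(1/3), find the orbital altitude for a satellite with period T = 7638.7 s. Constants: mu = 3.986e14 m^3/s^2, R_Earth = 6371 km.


T = 7638.7 s
r = (mu*T^2/(4*pi^2))^(1/3) = (3.986e14 * 7638.7^2 / (4*pi^2))^(1/3)
r = 8.3831162e+06 m = 8383.1162 km
alt = r - R_E = 8383.1162 - 6371 = 2012.1162 km

2012.1162 km


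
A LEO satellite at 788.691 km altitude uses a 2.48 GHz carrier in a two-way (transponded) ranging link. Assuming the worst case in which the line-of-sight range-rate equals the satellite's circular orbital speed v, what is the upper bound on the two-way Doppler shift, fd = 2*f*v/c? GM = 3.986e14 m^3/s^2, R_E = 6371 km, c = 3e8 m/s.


r = 7.159691e+06 m
v = sqrt(mu/r) = 7461.4204 m/s (worst-case radial velocity)
f = 2.48 GHz = 2.48e+09 Hz
fd = 2*f*v/c = 2*2.48e+09*7461.4204/3.0e+08
fd = 123362.1499 Hz

123362.1499 Hz


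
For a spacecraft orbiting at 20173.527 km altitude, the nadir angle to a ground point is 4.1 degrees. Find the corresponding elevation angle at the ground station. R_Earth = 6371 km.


r = R_E + alt = 26544.5270 km
Law of sines in the satellite / Earth-center / ground-point triangle:
  sin(nadir)/R_E = sin(90 + el)/r  =>  cos(el) = (r/R_E)*sin(nadir)
cos(el) = (26544.5270 / 6371.0000) * sin(4.1 deg) = 0.2978914
el = arccos(0.2978914) = 72.6690 deg
(Earth-central angle = 90 - nadir - el = 13.2310 deg)

72.6690 degrees


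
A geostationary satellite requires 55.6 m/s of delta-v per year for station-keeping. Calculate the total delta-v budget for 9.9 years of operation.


dV = rate * years = 55.6 * 9.9
dV = 550.4400 m/s

550.4400 m/s


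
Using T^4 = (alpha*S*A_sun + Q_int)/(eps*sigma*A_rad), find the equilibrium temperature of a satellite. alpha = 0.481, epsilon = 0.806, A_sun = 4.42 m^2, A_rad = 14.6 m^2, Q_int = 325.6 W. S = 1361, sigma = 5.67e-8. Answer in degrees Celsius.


Numerator = alpha*S*A_sun + Q_int = 0.481*1361*4.42 + 325.6 = 3219.1132 W
Denominator = eps*sigma*A_rad = 0.806*5.67e-8*14.6 = 6.6722292e-07 W/K^4
T^4 = 4.8246442e+09 K^4
T = 263.5520 K = -9.5980 C

-9.5980 degrees Celsius


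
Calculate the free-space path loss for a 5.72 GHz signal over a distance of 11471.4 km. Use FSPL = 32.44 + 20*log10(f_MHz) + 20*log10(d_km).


f = 5.72 GHz = 5720.0000 MHz
d = 11471.4 km
FSPL = 32.44 + 20*log10(5720.0000) + 20*log10(11471.4)
FSPL = 32.44 + 75.1479 + 81.1923
FSPL = 188.7802 dB

188.7802 dB


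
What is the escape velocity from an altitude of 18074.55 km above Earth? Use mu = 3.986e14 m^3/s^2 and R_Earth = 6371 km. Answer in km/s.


r = 6371.0 + 18074.55 = 24445.5500 km = 2.444555e+07 m
v_esc = sqrt(2*mu/r) = sqrt(2*3.986e14 / 2.444555e+07)
v_esc = 5710.6263 m/s = 5.7106 km/s

5.7106 km/s


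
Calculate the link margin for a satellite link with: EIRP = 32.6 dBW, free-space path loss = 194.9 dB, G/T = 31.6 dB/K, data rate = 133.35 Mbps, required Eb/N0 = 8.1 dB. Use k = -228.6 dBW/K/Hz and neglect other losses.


C/N0 = EIRP - FSPL + G/T - k = 32.6 - 194.9 + 31.6 - (-228.6)
C/N0 = 97.9000 dB-Hz
R_b = 133.35 Mbps = 1.3335e+08 bps -> 10*log10(R_b) = 81.2499 dB-Hz
Eb/N0 = C/N0 - 10*log10(R_b) = 97.9000 - 81.2499 = 16.6501 dB
Margin = Eb/N0 - Eb/N0_req = 16.6501 - 8.1 = 8.5501 dB (link closes)

8.5501 dB


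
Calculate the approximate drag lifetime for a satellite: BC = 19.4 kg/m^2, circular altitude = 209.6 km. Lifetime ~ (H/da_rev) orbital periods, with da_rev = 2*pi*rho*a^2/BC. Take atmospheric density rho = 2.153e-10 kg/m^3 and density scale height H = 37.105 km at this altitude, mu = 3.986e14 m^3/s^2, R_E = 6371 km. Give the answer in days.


a = R_E + alt = 6580.6000 km = 6.5806e+06 m
da_rev = 2*pi*rho*a^2/BC = 2*pi*2.153e-10*(6.5806e+06)^2/19.4 = 3019.625989 m per revolution
N = H/da_rev = 37105.0000 m / 3019.625989 m = 12.2879 revolutions
P = 2*pi*sqrt(a^3/mu) = 5312.6287 s
lifetime = N*P = 12.2879 * 5312.6287 = 65281.2922 s = 0.7555705 days

0.7556 days


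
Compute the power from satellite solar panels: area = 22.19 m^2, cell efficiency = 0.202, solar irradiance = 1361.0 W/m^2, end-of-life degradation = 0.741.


P = area * eta * S * degradation
P = 22.19 * 0.202 * 1361.0 * 0.741
P = 4520.4847 W

4520.4847 W


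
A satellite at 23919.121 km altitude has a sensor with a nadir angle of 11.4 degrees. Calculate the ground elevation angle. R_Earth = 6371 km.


r = R_E + alt = 30290.1210 km
Law of sines in the satellite / Earth-center / ground-point triangle:
  sin(nadir)/R_E = sin(90 + el)/r  =>  cos(el) = (r/R_E)*sin(nadir)
cos(el) = (30290.1210 / 6371.0000) * sin(11.4 deg) = 0.9397371
el = arccos(0.9397371) = 19.9926 deg
(Earth-central angle = 90 - nadir - el = 58.6074 deg)

19.9926 degrees


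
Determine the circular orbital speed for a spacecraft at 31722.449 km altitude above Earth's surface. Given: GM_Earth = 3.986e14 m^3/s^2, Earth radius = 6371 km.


r = R_E + alt = 6371.0 + 31722.449 = 38093.4490 km = 3.8093449e+07 m
v = sqrt(mu/r) = sqrt(3.986e14 / 3.8093449e+07) = 3234.7707 m/s = 3.2348 km/s

3.2348 km/s


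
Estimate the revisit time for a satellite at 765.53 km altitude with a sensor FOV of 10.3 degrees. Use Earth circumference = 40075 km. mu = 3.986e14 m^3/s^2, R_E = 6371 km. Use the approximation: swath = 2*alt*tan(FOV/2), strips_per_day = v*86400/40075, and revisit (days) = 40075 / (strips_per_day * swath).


swath = 2*765.53*tan(0.08988446) = 137.9903 km
v = sqrt(mu/r) = 7473.5182 m/s = 7.4735 km/s
strips/day = v*86400/40075 = 7.4735*86400/40075 = 16.1126
coverage/day = strips * swath = 16.1126 * 137.9903 = 2223.3811 km
revisit = 40075 / 2223.3811 = 18.0244 days

18.0244 days


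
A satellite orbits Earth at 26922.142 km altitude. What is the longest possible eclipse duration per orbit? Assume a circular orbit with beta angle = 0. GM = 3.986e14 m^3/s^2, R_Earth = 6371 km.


r = 33293.1420 km
T = 1007.6092 min
Eclipse fraction = arcsin(R_E/r)/pi = arcsin(6371.0000/33293.1420)/pi
= arcsin(0.1913607)/pi = 0.06129003
Eclipse duration = 0.06129003 * 1007.6092 = 61.7564 min

61.7564 minutes


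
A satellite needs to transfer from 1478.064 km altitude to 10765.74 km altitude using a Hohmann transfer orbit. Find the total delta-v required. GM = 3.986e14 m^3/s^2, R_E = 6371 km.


r1 = 7849.0640 km = 7.849064e+06 m
r2 = 17136.7400 km = 1.713674e+07 m
dv1 = sqrt(mu/r1)*(sqrt(2*r2/(r1+r2)) - 1) = 1220.0366 m/s
dv2 = sqrt(mu/r2)*(1 - sqrt(2*r1/(r1+r2))) = 1000.0567 m/s
total dv = |dv1| + |dv2| = 1220.0366 + 1000.0567 = 2220.0933 m/s = 2.2201 km/s

2.2201 km/s


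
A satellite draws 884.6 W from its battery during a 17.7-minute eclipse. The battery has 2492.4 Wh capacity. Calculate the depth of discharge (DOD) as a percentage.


E_used = P * t / 60 = 884.6 * 17.7 / 60 = 260.9570 Wh
DOD = E_used / E_total * 100 = 260.9570 / 2492.4 * 100
DOD = 10.4701 %

10.4701 %


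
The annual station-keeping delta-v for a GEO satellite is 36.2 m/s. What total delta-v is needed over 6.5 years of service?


dV = rate * years = 36.2 * 6.5
dV = 235.3000 m/s

235.3000 m/s


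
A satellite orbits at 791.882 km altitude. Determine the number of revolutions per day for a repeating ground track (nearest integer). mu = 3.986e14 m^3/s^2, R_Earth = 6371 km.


r = 7.162882e+06 m
T = 2*pi*sqrt(r^3/mu) = 6033.1332 s = 100.5522 min
revs/day = 1440 / 100.5522 = 14.3209
Rounded: 14 revolutions per day

14 revolutions per day


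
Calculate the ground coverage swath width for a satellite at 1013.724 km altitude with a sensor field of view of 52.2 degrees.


FOV = 52.2 deg = 0.9110619 rad
swath = 2 * alt * tan(FOV/2) = 2 * 1013.724 * tan(0.4555309)
swath = 2 * 1013.724 * 0.4898949
swath = 993.2365 km

993.2365 km


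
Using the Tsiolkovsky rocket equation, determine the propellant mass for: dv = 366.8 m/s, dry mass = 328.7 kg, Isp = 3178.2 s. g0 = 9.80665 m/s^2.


ve = Isp * g0 = 3178.2 * 9.80665 = 31167.495030 m/s
mass ratio = exp(dv/ve) = exp(366.8/31167.495030) = 1.01183819
m_prop = m_dry * (mr - 1) = 328.7 * (1.01183819 - 1)
m_prop = 3.8912 kg

3.8912 kg


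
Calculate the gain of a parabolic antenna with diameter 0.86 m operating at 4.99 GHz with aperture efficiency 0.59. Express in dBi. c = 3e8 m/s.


lambda = c/f = 3e8 / 4.99e+09 = 0.06012024 m
G = eta*(pi*D/lambda)^2 = 0.59*(pi*0.86/0.06012024)^2
G = 1191.5362 (linear)
G = 10*log10(1191.5362) = 30.7611 dBi

30.7611 dBi


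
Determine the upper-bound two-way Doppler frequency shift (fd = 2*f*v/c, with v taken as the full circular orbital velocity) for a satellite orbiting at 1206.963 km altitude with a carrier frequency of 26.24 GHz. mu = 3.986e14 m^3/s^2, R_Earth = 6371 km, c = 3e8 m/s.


r = 7.577963e+06 m
v = sqrt(mu/r) = 7252.5780 m/s (worst-case radial velocity)
f = 26.24 GHz = 2.624e+10 Hz
fd = 2*f*v/c = 2*2.624e+10*7252.5780/3.0e+08
fd = 1.2687176e+06 Hz

1.2687e+06 Hz


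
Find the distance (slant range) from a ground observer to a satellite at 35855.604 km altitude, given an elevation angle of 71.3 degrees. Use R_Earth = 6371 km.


h = 35855.604 km, el = 71.3 deg
d = -R_E*sin(el) + sqrt((R_E*sin(el))^2 + 2*R_E*h + h^2)
d = -6371.0000*sin(1.2444) + sqrt((6371.0000*0.9472103)^2 + 2*6371.0000*35855.604 + 35855.604^2)
d = 36142.4945 km

36142.4945 km


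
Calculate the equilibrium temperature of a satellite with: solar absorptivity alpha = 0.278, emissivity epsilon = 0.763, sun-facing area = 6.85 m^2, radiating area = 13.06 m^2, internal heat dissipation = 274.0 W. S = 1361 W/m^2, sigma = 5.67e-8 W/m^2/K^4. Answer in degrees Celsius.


Numerator = alpha*S*A_sun + Q_int = 0.278*1361*6.85 + 274.0 = 2865.7523 W
Denominator = eps*sigma*A_rad = 0.763*5.67e-8*13.06 = 5.6500303e-07 W/K^4
T^4 = 5.0721008e+09 K^4
T = 266.8683 K = -6.2817 C

-6.2817 degrees Celsius


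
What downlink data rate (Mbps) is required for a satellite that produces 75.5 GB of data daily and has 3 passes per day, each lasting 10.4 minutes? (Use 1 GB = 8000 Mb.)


total contact time = 3 * 10.4 * 60 = 1872.0000 s
data = 75.5 GB = 604000.0000 Mb
rate = 604000.0000 / 1872.0000 = 322.6496 Mbps

322.6496 Mbps


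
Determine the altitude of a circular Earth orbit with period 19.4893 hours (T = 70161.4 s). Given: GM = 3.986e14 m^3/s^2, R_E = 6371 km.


T = 70161.4 s
r = (mu*T^2/(4*pi^2))^(1/3) = (3.986e14 * 70161.4^2 / (4*pi^2))^(1/3)
r = 3.6766985e+07 m = 36766.9849 km
alt = r - R_E = 36766.9849 - 6371 = 30395.9849 km

30395.9849 km


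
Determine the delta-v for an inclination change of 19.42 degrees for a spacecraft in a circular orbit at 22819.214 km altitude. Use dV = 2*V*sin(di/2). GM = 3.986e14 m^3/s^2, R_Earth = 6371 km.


r = 29190.2140 km = 2.9190214e+07 m
V = sqrt(mu/r) = 3695.3026 m/s
di = 19.42 deg = 0.3389429 rad
dV = 2*V*sin(di/2) = 2*3695.3026*sin(0.1694715)
dV = 1246.5099 m/s = 1.2465 km/s

1.2465 km/s


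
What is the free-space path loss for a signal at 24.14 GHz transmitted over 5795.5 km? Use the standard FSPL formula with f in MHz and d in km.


f = 24.14 GHz = 24140.0000 MHz
d = 5795.5 km
FSPL = 32.44 + 20*log10(24140.0000) + 20*log10(5795.5)
FSPL = 32.44 + 87.6547 + 75.2618
FSPL = 195.3566 dB

195.3566 dB


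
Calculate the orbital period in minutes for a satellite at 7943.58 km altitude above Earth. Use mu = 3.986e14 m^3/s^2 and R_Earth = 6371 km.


r = 14314.5800 km = 1.431458e+07 m
T = 2*pi*sqrt(r^3/mu) = 2*pi*sqrt(2.9331605e+21 / 3.986e14)
T = 17044.2987 s = 284.0716 min

284.0716 minutes


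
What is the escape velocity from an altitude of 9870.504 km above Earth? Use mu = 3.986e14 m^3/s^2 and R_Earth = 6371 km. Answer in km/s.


r = 6371.0 + 9870.504 = 16241.5040 km = 1.6241504e+07 m
v_esc = sqrt(2*mu/r) = sqrt(2*3.986e14 / 1.6241504e+07)
v_esc = 7006.0063 m/s = 7.0060 km/s

7.0060 km/s


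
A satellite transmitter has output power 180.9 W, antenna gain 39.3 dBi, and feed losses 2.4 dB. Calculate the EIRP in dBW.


Pt = 180.9 W = 22.5744 dBW
EIRP = Pt_dBW + Gt - losses = 22.5744 + 39.3 - 2.4 = 59.4744 dBW

59.4744 dBW


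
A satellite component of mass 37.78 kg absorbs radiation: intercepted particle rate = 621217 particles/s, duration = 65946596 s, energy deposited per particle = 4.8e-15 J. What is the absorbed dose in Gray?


Total energy deposited = rate * time * E_per
  = 621217 * 65946596 * 4.8e-15 = 0.1966423 J
Dose = E_total / mass = 0.1966423 / 37.78
Dose = 0.005204931 Gy

0.0052 Gy


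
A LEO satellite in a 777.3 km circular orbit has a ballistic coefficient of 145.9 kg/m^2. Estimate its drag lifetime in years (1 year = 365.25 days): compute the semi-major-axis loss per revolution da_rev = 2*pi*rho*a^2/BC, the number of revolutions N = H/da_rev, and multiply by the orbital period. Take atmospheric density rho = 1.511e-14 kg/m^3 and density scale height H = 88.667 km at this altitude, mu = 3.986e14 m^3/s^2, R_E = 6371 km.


a = R_E + alt = 7148.3000 km = 7.1483e+06 m
da_rev = 2*pi*rho*a^2/BC = 2*pi*1.511e-14*(7.1483e+06)^2/145.9 = 0.0332502245 m per revolution
N = H/da_rev = 88667.0000 m / 0.0332502245 m = 2.6666587e+06 revolutions
P = 2*pi*sqrt(a^3/mu) = 6014.7195 s
lifetime = N*P = 2.6666587e+06 * 6014.7195 = 1.6039204e+10 s = 185638.9345 days
years = 185638.9345 / 365.25 = 508.2517 years

508.2517 years


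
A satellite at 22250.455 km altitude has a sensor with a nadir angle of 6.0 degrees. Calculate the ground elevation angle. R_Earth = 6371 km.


r = R_E + alt = 28621.4550 km
Law of sines in the satellite / Earth-center / ground-point triangle:
  sin(nadir)/R_E = sin(90 + el)/r  =>  cos(el) = (r/R_E)*sin(nadir)
cos(el) = (28621.4550 / 6371.0000) * sin(6.0 deg) = 0.4695898
el = arccos(0.4695898) = 61.9923 deg
(Earth-central angle = 90 - nadir - el = 22.0077 deg)

61.9923 degrees


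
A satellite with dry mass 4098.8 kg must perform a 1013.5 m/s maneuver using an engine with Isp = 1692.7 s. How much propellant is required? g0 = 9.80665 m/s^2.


ve = Isp * g0 = 1692.7 * 9.80665 = 16599.716455 m/s
mass ratio = exp(dv/ve) = exp(1013.5/16599.716455) = 1.06295765
m_prop = m_dry * (mr - 1) = 4098.8 * (1.06295765 - 1)
m_prop = 258.0508 kg

258.0508 kg


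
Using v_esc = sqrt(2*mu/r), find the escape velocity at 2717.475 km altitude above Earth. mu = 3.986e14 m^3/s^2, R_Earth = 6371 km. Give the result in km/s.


r = 6371.0 + 2717.475 = 9088.4750 km = 9.088475e+06 m
v_esc = sqrt(2*mu/r) = sqrt(2*3.986e14 / 9.088475e+06)
v_esc = 9365.6546 m/s = 9.3657 km/s

9.3657 km/s


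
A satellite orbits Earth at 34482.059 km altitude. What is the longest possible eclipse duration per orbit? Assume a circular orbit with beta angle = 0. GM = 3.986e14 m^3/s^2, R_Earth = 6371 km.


r = 40853.0590 km
T = 1369.6098 min
Eclipse fraction = arcsin(R_E/r)/pi = arcsin(6371.0000/40853.0590)/pi
= arcsin(0.1559492)/pi = 0.0498436
Eclipse duration = 0.0498436 * 1369.6098 = 68.2663 min

68.2663 minutes


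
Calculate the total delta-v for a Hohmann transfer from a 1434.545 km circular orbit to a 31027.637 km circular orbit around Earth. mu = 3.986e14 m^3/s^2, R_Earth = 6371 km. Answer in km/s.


r1 = 7805.5450 km = 7.805545e+06 m
r2 = 37398.6370 km = 3.7398637e+07 m
dv1 = sqrt(mu/r1)*(sqrt(2*r2/(r1+r2)) - 1) = 2046.1581 m/s
dv2 = sqrt(mu/r2)*(1 - sqrt(2*r1/(r1+r2))) = 1346.1534 m/s
total dv = |dv1| + |dv2| = 2046.1581 + 1346.1534 = 3392.3115 m/s = 3.3923 km/s

3.3923 km/s


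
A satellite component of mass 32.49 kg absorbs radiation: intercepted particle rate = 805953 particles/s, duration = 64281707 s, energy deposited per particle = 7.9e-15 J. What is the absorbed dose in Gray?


Total energy deposited = rate * time * E_per
  = 805953 * 64281707 * 7.9e-15 = 0.4092835 J
Dose = E_total / mass = 0.4092835 / 32.49
Dose = 0.01259721 Gy

0.0126 Gy


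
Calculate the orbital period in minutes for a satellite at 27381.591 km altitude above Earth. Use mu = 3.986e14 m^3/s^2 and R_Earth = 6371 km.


r = 33752.5910 km = 3.3752591e+07 m
T = 2*pi*sqrt(r^3/mu) = 2*pi*sqrt(3.8452214e+22 / 3.986e14)
T = 61712.3233 s = 1028.5387 min

1028.5387 minutes


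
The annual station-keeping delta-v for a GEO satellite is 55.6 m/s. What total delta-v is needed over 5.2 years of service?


dV = rate * years = 55.6 * 5.2
dV = 289.1200 m/s

289.1200 m/s


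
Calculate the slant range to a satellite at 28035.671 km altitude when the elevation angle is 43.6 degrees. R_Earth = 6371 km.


h = 28035.671 km, el = 43.6 deg
d = -R_E*sin(el) + sqrt((R_E*sin(el))^2 + 2*R_E*h + h^2)
d = -6371.0000*sin(0.7609636) + sqrt((6371.0000*0.6896195)^2 + 2*6371.0000*28035.671 + 28035.671^2)
d = 29702.3690 km

29702.3690 km


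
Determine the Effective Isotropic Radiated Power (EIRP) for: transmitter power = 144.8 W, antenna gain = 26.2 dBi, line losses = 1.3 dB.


Pt = 144.8 W = 21.6077 dBW
EIRP = Pt_dBW + Gt - losses = 21.6077 + 26.2 - 1.3 = 46.5077 dBW

46.5077 dBW


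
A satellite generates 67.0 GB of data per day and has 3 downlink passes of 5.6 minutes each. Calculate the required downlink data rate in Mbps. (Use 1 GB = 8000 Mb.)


total contact time = 3 * 5.6 * 60 = 1008.0000 s
data = 67.0 GB = 536000.0000 Mb
rate = 536000.0000 / 1008.0000 = 531.7460 Mbps

531.7460 Mbps


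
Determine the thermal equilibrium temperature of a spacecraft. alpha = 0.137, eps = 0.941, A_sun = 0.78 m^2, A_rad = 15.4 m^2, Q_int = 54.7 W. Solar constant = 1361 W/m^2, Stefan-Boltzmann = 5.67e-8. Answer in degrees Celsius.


Numerator = alpha*S*A_sun + Q_int = 0.137*1361*0.78 + 54.7 = 200.1365 W
Denominator = eps*sigma*A_rad = 0.941*5.67e-8*15.4 = 8.2166238e-07 W/K^4
T^4 = 2.4357506e+08 K^4
T = 124.9275 K = -148.2225 C

-148.2225 degrees Celsius


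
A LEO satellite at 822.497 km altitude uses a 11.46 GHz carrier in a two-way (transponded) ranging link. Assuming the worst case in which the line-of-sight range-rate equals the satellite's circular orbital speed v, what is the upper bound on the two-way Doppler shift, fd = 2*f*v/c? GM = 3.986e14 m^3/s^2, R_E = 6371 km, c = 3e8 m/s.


r = 7.193497e+06 m
v = sqrt(mu/r) = 7443.8672 m/s (worst-case radial velocity)
f = 11.46 GHz = 1.146e+10 Hz
fd = 2*f*v/c = 2*1.146e+10*7443.8672/3.0e+08
fd = 568711.4503 Hz

568711.4503 Hz


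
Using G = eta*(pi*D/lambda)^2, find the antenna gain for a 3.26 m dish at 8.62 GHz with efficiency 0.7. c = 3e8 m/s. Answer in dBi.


lambda = c/f = 3e8 / 8.62e+09 = 0.03480278 m
G = eta*(pi*D/lambda)^2 = 0.7*(pi*3.26/0.03480278)^2
G = 60618.4752 (linear)
G = 10*log10(60618.4752) = 47.8261 dBi

47.8261 dBi


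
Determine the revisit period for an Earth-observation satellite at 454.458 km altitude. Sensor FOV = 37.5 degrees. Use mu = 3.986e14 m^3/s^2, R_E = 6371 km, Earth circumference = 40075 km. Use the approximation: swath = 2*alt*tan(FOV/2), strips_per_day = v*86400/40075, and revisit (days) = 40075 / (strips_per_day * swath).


swath = 2*454.458*tan(0.3272492) = 308.5354 km
v = sqrt(mu/r) = 7641.9246 m/s = 7.6419 km/s
strips/day = v*86400/40075 = 7.6419*86400/40075 = 16.4757
coverage/day = strips * swath = 16.4757 * 308.5354 = 5083.3261 km
revisit = 40075 / 5083.3261 = 7.8836 days

7.8836 days


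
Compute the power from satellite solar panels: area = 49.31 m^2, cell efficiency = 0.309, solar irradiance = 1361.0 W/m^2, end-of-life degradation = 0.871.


P = area * eta * S * degradation
P = 49.31 * 0.309 * 1361.0 * 0.871
P = 18062.1632 W

18062.1632 W


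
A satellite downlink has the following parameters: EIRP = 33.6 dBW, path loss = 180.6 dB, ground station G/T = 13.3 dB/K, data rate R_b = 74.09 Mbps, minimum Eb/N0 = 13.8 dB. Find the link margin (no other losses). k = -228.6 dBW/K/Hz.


C/N0 = EIRP - FSPL + G/T - k = 33.6 - 180.6 + 13.3 - (-228.6)
C/N0 = 94.9000 dB-Hz
R_b = 74.09 Mbps = 7.409e+07 bps -> 10*log10(R_b) = 78.6976 dB-Hz
Eb/N0 = C/N0 - 10*log10(R_b) = 94.9000 - 78.6976 = 16.2024 dB
Margin = Eb/N0 - Eb/N0_req = 16.2024 - 13.8 = 2.4024 dB (link closes)

2.4024 dB


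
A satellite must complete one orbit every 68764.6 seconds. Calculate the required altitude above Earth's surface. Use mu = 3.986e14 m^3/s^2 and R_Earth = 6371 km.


T = 68764.6 s
r = (mu*T^2/(4*pi^2))^(1/3) = (3.986e14 * 68764.6^2 / (4*pi^2))^(1/3)
r = 3.627737e+07 m = 36277.3705 km
alt = r - R_E = 36277.3705 - 6371 = 29906.3705 km

29906.3705 km


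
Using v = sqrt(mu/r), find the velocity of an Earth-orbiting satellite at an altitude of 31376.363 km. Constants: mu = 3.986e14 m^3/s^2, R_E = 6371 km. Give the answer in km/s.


r = R_E + alt = 6371.0 + 31376.363 = 37747.3630 km = 3.7747363e+07 m
v = sqrt(mu/r) = sqrt(3.986e14 / 3.7747363e+07) = 3249.5658 m/s = 3.2496 km/s

3.2496 km/s


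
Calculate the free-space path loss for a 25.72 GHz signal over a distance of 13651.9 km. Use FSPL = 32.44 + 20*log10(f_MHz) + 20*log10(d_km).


f = 25.72 GHz = 25720.0000 MHz
d = 13651.9 km
FSPL = 32.44 + 20*log10(25720.0000) + 20*log10(13651.9)
FSPL = 32.44 + 88.2054 + 82.7039
FSPL = 203.3493 dB

203.3493 dB


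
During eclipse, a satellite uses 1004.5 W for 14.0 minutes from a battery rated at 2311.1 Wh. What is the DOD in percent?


E_used = P * t / 60 = 1004.5 * 14.0 / 60 = 234.3833 Wh
DOD = E_used / E_total * 100 = 234.3833 / 2311.1 * 100
DOD = 10.1416 %

10.1416 %


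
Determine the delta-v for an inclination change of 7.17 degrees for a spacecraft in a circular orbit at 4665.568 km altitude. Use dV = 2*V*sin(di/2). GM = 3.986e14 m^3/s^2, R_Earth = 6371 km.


r = 11036.5680 km = 1.1036568e+07 m
V = sqrt(mu/r) = 6009.6838 m/s
di = 7.17 deg = 0.1251401 rad
dV = 2*V*sin(di/2) = 2*6009.6838*sin(0.06257005)
dV = 751.5619 m/s = 0.7515619 km/s

0.7516 km/s


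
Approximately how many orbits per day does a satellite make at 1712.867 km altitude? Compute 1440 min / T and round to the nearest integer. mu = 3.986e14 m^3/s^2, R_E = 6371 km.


r = 8.083867e+06 m
T = 2*pi*sqrt(r^3/mu) = 7233.3580 s = 120.5560 min
revs/day = 1440 / 120.5560 = 11.9447
Rounded: 12 revolutions per day

12 revolutions per day


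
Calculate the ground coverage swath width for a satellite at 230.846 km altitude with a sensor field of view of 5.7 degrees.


FOV = 5.7 deg = 0.09948377 rad
swath = 2 * alt * tan(FOV/2) = 2 * 230.846 * tan(0.04974188)
swath = 2 * 230.846 * 0.04978295
swath = 22.9844 km

22.9844 km


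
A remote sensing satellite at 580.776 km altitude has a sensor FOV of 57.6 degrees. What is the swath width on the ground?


FOV = 57.6 deg = 1.0053 rad
swath = 2 * alt * tan(FOV/2) = 2 * 580.776 * tan(0.5026548)
swath = 2 * 580.776 * 0.5497547
swath = 638.5686 km

638.5686 km


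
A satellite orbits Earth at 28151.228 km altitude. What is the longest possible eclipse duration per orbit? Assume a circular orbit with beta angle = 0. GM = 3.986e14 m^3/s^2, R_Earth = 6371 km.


r = 34522.2280 km
T = 1063.9181 min
Eclipse fraction = arcsin(R_E/r)/pi = arcsin(6371.0000/34522.2280)/pi
= arcsin(0.1845478)/pi = 0.05908204
Eclipse duration = 0.05908204 * 1063.9181 = 62.8585 min

62.8585 minutes


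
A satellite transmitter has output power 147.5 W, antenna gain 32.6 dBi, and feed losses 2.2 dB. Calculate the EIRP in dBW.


Pt = 147.5 W = 21.6879 dBW
EIRP = Pt_dBW + Gt - losses = 21.6879 + 32.6 - 2.2 = 52.0879 dBW

52.0879 dBW


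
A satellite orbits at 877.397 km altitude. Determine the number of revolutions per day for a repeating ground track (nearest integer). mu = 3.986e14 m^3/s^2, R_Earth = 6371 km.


r = 7.248397e+06 m
T = 2*pi*sqrt(r^3/mu) = 6141.4961 s = 102.3583 min
revs/day = 1440 / 102.3583 = 14.0682
Rounded: 14 revolutions per day

14 revolutions per day


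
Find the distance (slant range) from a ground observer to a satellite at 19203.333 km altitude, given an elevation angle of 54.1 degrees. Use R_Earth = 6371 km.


h = 19203.333 km, el = 54.1 deg
d = -R_E*sin(el) + sqrt((R_E*sin(el))^2 + 2*R_E*h + h^2)
d = -6371.0000*sin(0.9442231) + sqrt((6371.0000*0.8100416)^2 + 2*6371.0000*19203.333 + 19203.333^2)
d = 20139.2340 km

20139.2340 km


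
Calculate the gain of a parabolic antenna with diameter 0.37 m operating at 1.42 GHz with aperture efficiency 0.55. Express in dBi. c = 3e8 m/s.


lambda = c/f = 3e8 / 1.42e+09 = 0.2112676 m
G = eta*(pi*D/lambda)^2 = 0.55*(pi*0.37/0.2112676)^2
G = 16.6495 (linear)
G = 10*log10(16.6495) = 12.2140 dBi

12.2140 dBi


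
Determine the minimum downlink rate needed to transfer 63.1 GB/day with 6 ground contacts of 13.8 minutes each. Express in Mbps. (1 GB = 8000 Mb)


total contact time = 6 * 13.8 * 60 = 4968.0000 s
data = 63.1 GB = 504800.0000 Mb
rate = 504800.0000 / 4968.0000 = 101.6103 Mbps

101.6103 Mbps


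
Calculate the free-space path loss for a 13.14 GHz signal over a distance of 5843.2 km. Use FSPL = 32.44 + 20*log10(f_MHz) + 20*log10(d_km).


f = 13.14 GHz = 13140.0000 MHz
d = 5843.2 km
FSPL = 32.44 + 20*log10(13140.0000) + 20*log10(5843.2)
FSPL = 32.44 + 82.3719 + 75.3330
FSPL = 190.1449 dB

190.1449 dB


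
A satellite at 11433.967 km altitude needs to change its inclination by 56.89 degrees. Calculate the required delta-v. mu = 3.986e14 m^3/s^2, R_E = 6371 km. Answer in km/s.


r = 17804.9670 km = 1.7804967e+07 m
V = sqrt(mu/r) = 4731.4915 m/s
di = 56.89 deg = 0.9929178 rad
dV = 2*V*sin(di/2) = 2*4731.4915*sin(0.4964589)
dV = 4507.3601 m/s = 4.5074 km/s

4.5074 km/s


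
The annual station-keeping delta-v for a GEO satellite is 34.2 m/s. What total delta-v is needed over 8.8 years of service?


dV = rate * years = 34.2 * 8.8
dV = 300.9600 m/s

300.9600 m/s


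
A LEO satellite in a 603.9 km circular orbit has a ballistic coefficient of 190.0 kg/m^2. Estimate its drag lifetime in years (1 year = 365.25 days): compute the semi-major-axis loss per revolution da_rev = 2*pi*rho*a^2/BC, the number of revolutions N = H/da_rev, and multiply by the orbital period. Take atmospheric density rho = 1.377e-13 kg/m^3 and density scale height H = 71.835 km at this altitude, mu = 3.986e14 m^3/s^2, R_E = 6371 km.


a = R_E + alt = 6974.9000 km = 6.9749e+06 m
da_rev = 2*pi*rho*a^2/BC = 2*pi*1.377e-13*(6.9749e+06)^2/190.0 = 0.221531852 m per revolution
N = H/da_rev = 71835.0000 m / 0.221531852 m = 324264.8824 revolutions
P = 2*pi*sqrt(a^3/mu) = 5797.1989 s
lifetime = N*P = 324264.8824 * 5797.1989 = 1.879828e+09 s = 21757.2687 days
years = 21757.2687 / 365.25 = 59.5682 years

59.5682 years


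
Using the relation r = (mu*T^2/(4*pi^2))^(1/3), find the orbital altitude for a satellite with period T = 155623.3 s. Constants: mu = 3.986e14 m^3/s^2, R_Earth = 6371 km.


T = 155623.3 s
r = (mu*T^2/(4*pi^2))^(1/3) = (3.986e14 * 155623.3^2 / (4*pi^2))^(1/3)
r = 6.2532952e+07 m = 62532.9523 km
alt = r - R_E = 62532.9523 - 6371 = 56161.9523 km

56161.9523 km


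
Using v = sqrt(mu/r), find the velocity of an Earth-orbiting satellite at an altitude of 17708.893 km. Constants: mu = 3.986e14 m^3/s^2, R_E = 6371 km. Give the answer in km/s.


r = R_E + alt = 6371.0 + 17708.893 = 24079.8930 km = 2.4079893e+07 m
v = sqrt(mu/r) = sqrt(3.986e14 / 2.4079893e+07) = 4068.5660 m/s = 4.0686 km/s

4.0686 km/s


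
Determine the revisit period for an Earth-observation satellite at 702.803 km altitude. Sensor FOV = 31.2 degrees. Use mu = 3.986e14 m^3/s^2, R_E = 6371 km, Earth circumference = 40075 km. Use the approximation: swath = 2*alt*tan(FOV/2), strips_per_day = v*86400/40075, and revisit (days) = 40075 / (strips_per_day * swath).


swath = 2*702.803*tan(0.2722714) = 392.4522 km
v = sqrt(mu/r) = 7506.5809 m/s = 7.5066 km/s
strips/day = v*86400/40075 = 7.5066*86400/40075 = 16.1839
coverage/day = strips * swath = 16.1839 * 392.4522 = 6351.3961 km
revisit = 40075 / 6351.3961 = 6.3096 days

6.3096 days


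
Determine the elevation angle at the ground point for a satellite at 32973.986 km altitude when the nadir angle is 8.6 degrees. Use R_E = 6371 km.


r = R_E + alt = 39344.9860 km
Law of sines in the satellite / Earth-center / ground-point triangle:
  sin(nadir)/R_E = sin(90 + el)/r  =>  cos(el) = (r/R_E)*sin(nadir)
cos(el) = (39344.9860 / 6371.0000) * sin(8.6 deg) = 0.9234761
el = arccos(0.9234761) = 22.5603 deg
(Earth-central angle = 90 - nadir - el = 58.8397 deg)

22.5603 degrees


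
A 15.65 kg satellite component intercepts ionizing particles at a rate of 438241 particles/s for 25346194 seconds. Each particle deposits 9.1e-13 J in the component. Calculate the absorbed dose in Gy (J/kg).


Total energy deposited = rate * time * E_per
  = 438241 * 25346194 * 9.1e-13 = 10.1080 J
Dose = E_total / mass = 10.1080 / 15.65
Dose = 0.6458814 Gy

0.6459 Gy


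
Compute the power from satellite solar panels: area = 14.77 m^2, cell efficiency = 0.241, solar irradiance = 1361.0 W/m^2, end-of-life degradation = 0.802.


P = area * eta * S * degradation
P = 14.77 * 0.241 * 1361.0 * 0.802
P = 3885.3490 W

3885.3490 W


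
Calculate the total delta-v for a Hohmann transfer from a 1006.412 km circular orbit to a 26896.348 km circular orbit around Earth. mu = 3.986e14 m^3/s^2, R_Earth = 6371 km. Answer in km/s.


r1 = 7377.4120 km = 7.377412e+06 m
r2 = 33267.3480 km = 3.3267348e+07 m
dv1 = sqrt(mu/r1)*(sqrt(2*r2/(r1+r2)) - 1) = 2054.0633 m/s
dv2 = sqrt(mu/r2)*(1 - sqrt(2*r1/(r1+r2))) = 1375.8942 m/s
total dv = |dv1| + |dv2| = 2054.0633 + 1375.8942 = 3429.9575 m/s = 3.4300 km/s

3.4300 km/s


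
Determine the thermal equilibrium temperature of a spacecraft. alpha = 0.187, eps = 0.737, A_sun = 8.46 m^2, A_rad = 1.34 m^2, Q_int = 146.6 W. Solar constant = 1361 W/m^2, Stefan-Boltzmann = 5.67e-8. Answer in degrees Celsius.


Numerator = alpha*S*A_sun + Q_int = 0.187*1361*8.46 + 146.6 = 2299.7292 W
Denominator = eps*sigma*A_rad = 0.737*5.67e-8*1.34 = 5.5995786e-08 W/K^4
T^4 = 4.1069684e+10 K^4
T = 450.1739 K = 177.0239 C

177.0239 degrees Celsius


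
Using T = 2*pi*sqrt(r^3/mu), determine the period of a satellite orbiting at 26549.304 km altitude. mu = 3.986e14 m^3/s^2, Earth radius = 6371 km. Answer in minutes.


r = 32920.3040 km = 3.2920304e+07 m
T = 2*pi*sqrt(r^3/mu) = 2*pi*sqrt(3.5677261e+22 / 3.986e14)
T = 59443.8564 s = 990.7309 min

990.7309 minutes


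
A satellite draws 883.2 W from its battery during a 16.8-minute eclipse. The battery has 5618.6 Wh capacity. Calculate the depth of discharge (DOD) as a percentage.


E_used = P * t / 60 = 883.2 * 16.8 / 60 = 247.2960 Wh
DOD = E_used / E_total * 100 = 247.2960 / 5618.6 * 100
DOD = 4.4014 %

4.4014 %


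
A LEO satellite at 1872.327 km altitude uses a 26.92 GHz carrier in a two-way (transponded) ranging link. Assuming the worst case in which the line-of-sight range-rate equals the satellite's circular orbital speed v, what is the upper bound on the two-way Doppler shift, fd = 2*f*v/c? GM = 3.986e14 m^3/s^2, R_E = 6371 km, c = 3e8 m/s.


r = 8.243327e+06 m
v = sqrt(mu/r) = 6953.7229 m/s (worst-case radial velocity)
f = 26.92 GHz = 2.692e+10 Hz
fd = 2*f*v/c = 2*2.692e+10*6953.7229/3.0e+08
fd = 1.2479615e+06 Hz

1.2480e+06 Hz


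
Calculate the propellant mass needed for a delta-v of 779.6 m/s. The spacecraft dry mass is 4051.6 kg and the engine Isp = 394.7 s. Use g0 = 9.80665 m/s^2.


ve = Isp * g0 = 394.7 * 9.80665 = 3870.684755 m/s
mass ratio = exp(dv/ve) = exp(779.6/3870.684755) = 1.22312785
m_prop = m_dry * (mr - 1) = 4051.6 * (1.22312785 - 1)
m_prop = 904.0248 kg

904.0248 kg


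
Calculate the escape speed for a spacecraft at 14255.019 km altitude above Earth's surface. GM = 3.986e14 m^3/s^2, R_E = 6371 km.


r = 6371.0 + 14255.019 = 20626.0190 km = 2.0626019e+07 m
v_esc = sqrt(2*mu/r) = sqrt(2*3.986e14 / 2.0626019e+07)
v_esc = 6216.9294 m/s = 6.2169 km/s

6.2169 km/s


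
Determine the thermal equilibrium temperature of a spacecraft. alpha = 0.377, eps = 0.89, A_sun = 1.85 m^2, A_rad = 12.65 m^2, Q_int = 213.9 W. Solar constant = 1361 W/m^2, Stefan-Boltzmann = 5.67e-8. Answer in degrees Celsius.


Numerator = alpha*S*A_sun + Q_int = 0.377*1361*1.85 + 213.9 = 1163.1295 W
Denominator = eps*sigma*A_rad = 0.89*5.67e-8*12.65 = 6.3835695e-07 W/K^4
T^4 = 1.8220675e+09 K^4
T = 206.6051 K = -66.5449 C

-66.5449 degrees Celsius


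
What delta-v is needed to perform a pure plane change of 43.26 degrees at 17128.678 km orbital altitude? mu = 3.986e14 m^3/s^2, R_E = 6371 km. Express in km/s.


r = 23499.6780 km = 2.3499678e+07 m
V = sqrt(mu/r) = 4118.4869 m/s
di = 43.26 deg = 0.7550294 rad
dV = 2*V*sin(di/2) = 2*4118.4869*sin(0.3775147)
dV = 3036.2419 m/s = 3.0362 km/s

3.0362 km/s


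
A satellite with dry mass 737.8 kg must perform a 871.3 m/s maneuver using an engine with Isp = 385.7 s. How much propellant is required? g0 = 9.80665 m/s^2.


ve = Isp * g0 = 385.7 * 9.80665 = 3782.424905 m/s
mass ratio = exp(dv/ve) = exp(871.3/3782.424905) = 1.25904673
m_prop = m_dry * (mr - 1) = 737.8 * (1.25904673 - 1)
m_prop = 191.1247 kg

191.1247 kg


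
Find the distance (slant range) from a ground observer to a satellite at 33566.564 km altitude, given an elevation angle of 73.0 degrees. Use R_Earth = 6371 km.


h = 33566.564 km, el = 73.0 deg
d = -R_E*sin(el) + sqrt((R_E*sin(el))^2 + 2*R_E*h + h^2)
d = -6371.0000*sin(1.2741) + sqrt((6371.0000*0.9563048)^2 + 2*6371.0000*33566.564 + 33566.564^2)
d = 33801.4843 km

33801.4843 km


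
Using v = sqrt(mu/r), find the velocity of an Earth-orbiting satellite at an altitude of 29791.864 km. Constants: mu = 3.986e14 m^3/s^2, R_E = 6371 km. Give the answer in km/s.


r = R_E + alt = 6371.0 + 29791.864 = 36162.8640 km = 3.6162864e+07 m
v = sqrt(mu/r) = sqrt(3.986e14 / 3.6162864e+07) = 3319.9935 m/s = 3.3200 km/s

3.3200 km/s


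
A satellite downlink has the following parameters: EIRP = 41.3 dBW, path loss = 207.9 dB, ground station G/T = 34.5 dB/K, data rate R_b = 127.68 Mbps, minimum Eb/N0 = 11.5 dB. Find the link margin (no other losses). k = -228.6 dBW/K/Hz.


C/N0 = EIRP - FSPL + G/T - k = 41.3 - 207.9 + 34.5 - (-228.6)
C/N0 = 96.5000 dB-Hz
R_b = 127.68 Mbps = 1.2768e+08 bps -> 10*log10(R_b) = 81.0612 dB-Hz
Eb/N0 = C/N0 - 10*log10(R_b) = 96.5000 - 81.0612 = 15.4388 dB
Margin = Eb/N0 - Eb/N0_req = 15.4388 - 11.5 = 3.9388 dB (link closes)

3.9388 dB


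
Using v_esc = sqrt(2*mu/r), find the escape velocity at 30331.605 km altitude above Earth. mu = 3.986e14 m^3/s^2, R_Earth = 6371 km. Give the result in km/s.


r = 6371.0 + 30331.605 = 36702.6050 km = 3.6702605e+07 m
v_esc = sqrt(2*mu/r) = sqrt(2*3.986e14 / 3.6702605e+07)
v_esc = 4660.5288 m/s = 4.6605 km/s

4.6605 km/s


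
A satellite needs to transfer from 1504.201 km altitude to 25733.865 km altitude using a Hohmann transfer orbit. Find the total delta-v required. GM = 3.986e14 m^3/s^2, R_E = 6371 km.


r1 = 7875.2010 km = 7.875201e+06 m
r2 = 32104.8650 km = 3.2104865e+07 m
dv1 = sqrt(mu/r1)*(sqrt(2*r2/(r1+r2)) - 1) = 1901.6612 m/s
dv2 = sqrt(mu/r2)*(1 - sqrt(2*r1/(r1+r2))) = 1311.9690 m/s
total dv = |dv1| + |dv2| = 1901.6612 + 1311.9690 = 3213.6302 m/s = 3.2136 km/s

3.2136 km/s


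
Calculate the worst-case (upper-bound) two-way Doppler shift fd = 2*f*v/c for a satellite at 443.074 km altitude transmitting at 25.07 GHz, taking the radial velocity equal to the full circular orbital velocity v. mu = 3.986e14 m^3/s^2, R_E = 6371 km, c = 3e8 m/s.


r = 6.814074e+06 m
v = sqrt(mu/r) = 7648.3055 m/s (worst-case radial velocity)
f = 25.07 GHz = 2.507e+10 Hz
fd = 2*f*v/c = 2*2.507e+10*7648.3055/3.0e+08
fd = 1.2782868e+06 Hz

1.2783e+06 Hz


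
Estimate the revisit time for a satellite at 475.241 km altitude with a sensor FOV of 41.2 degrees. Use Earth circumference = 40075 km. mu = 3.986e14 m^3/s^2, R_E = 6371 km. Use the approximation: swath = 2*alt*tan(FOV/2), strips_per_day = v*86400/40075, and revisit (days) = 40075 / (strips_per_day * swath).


swath = 2*475.241*tan(0.3595378) = 357.2627 km
v = sqrt(mu/r) = 7630.3166 m/s = 7.6303 km/s
strips/day = v*86400/40075 = 7.6303*86400/40075 = 16.4506
coverage/day = strips * swath = 16.4506 * 357.2627 = 5877.1996 km
revisit = 40075 / 5877.1996 = 6.8187 days

6.8187 days


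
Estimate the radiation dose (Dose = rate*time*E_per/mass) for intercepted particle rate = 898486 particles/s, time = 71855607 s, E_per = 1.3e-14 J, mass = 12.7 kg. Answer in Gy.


Total energy deposited = rate * time * E_per
  = 898486 * 71855607 * 1.3e-14 = 0.8392963 J
Dose = E_total / mass = 0.8392963 / 12.7
Dose = 0.06608633 Gy

0.0661 Gy


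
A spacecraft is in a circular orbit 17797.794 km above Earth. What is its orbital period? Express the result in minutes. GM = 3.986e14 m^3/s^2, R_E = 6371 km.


r = 24168.7940 km = 2.4168794e+07 m
T = 2*pi*sqrt(r^3/mu) = 2*pi*sqrt(1.4117732e+22 / 3.986e14)
T = 37393.2912 s = 623.2215 min

623.2215 minutes
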